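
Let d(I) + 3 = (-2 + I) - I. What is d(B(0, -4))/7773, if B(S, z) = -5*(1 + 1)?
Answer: -5/7773 ≈ -0.00064325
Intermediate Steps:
B(S, z) = -10 (B(S, z) = -5*2 = -10)
d(I) = -5 (d(I) = -3 + ((-2 + I) - I) = -3 - 2 = -5)
d(B(0, -4))/7773 = -5/7773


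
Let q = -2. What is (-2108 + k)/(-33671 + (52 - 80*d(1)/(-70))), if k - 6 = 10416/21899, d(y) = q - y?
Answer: 322148974/5154082943 ≈ 0.062504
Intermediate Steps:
d(y) = -2 - y
k = 141810/21899 (k = 6 + 10416/21899 = 141810/21899 ≈ 6.4756)
(-2108 + k)/(-33671 + (52 - 80*d(1)/(-70))) = (-2108 + 141810/21899)/(-33671 + (52 - 80*(-2 - 1*1)/(-70))) = -46021282/(21899*(-33671 + (52 - 80*(-2 - 1)*(-1)/70))) = -46021282/(21899*(-33671 + (52 - (-240)*(-1)/70))) = -46021282/(21899*(-33671 + (52 - 80*3/70))) = -46021282/(21899*(-33671 + (52 - 24/7))) = -46021282/(21899*(-33671 + 340/7)) = -46021282/(21899*(-235357/7)) = -46021282/21899*(-7/235357) = 322148974/5154082943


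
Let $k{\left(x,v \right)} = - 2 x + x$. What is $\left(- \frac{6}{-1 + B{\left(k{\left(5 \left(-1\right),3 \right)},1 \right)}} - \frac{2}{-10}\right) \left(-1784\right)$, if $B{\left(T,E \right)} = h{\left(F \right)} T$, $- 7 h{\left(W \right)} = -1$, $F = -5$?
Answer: $- \frac{189104}{5} \approx -37821.0$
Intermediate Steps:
$k{\left(x,v \right)} = - x$
$h{\left(W \right)} = \frac{1}{7}$ ($h{\left(W \right)} = \left(- \frac{1}{7}\right) \left(-1\right) = \frac{1}{7}$)
$B{\left(T,E \right)} = \frac{T}{7}$
$\left(- \frac{6}{-1 + B{\left(k{\left(5 \left(-1\right),3 \right)},1 \right)}} - \frac{2}{-10}\right) \left(-1784\right) = \left(- \frac{6}{-1 + \frac{\left(-1\right) 5 \left(-1\right)}{7}} - \frac{2}{-10}\right) \left(-1784\right) = \left(- \frac{6}{-1 + \frac{\left(-1\right) \left(-5\right)}{7}} - - \frac{1}{5}\right) \left(-1784\right) = \left(- \frac{6}{-1 + \frac{1}{7} \cdot 5} + \frac{1}{5}\right) \left(-1784\right) = \left(- \frac{6}{-1 + \frac{5}{7}} + \frac{1}{5}\right) \left(-1784\right) = \left(- \frac{6}{- \frac{2}{7}} + \frac{1}{5}\right) \left(-1784\right) = \left(\left(-6\right) \left(- \frac{7}{2}\right) + \frac{1}{5}\right) \left(-1784\right) = \left(21 + \frac{1}{5}\right) \left(-1784\right) = \frac{106}{5} \left(-1784\right) = - \frac{189104}{5}$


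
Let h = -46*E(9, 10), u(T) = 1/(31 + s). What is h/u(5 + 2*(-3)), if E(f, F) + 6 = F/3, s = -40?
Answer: -1104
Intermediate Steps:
E(f, F) = -6 + F/3
u(T) = -1/9 (u(T) = 1/(31 - 40) = 1/(-9) = -1/9)
h = 368/3 (h = -46*(-6 + (1/3)*10) = -46*(-6 + 10/3) = -46*(-8/3) = 368/3 ≈ 122.67)
h/u(5 + 2*(-3)) = 368/(3*(-1/9)) = (368/3)*(-9) = -1104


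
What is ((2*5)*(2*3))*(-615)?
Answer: -36900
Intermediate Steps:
((2*5)*(2*3))*(-615) = (10*6)*(-615) = 60*(-615) = -36900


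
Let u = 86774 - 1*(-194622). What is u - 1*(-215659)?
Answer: 497055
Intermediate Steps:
u = 281396 (u = 86774 + 194622 = 281396)
u - 1*(-215659) = 281396 - 1*(-215659) = 281396 + 215659 = 497055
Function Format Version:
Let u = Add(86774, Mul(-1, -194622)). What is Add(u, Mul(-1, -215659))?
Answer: 497055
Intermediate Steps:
u = 281396 (u = Add(86774, 194622) = 281396)
Add(u, Mul(-1, -215659)) = Add(281396, Mul(-1, -215659)) = Add(281396, 215659) = 497055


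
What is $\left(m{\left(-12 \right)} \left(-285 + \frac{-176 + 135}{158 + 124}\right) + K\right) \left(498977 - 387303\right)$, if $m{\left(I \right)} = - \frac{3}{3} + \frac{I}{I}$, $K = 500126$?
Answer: $55851070924$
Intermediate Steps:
$m{\left(I \right)} = 0$ ($m{\left(I \right)} = \left(-3\right) \frac{1}{3} + 1 = -1 + 1 = 0$)
$\left(m{\left(-12 \right)} \left(-285 + \frac{-176 + 135}{158 + 124}\right) + K\right) \left(498977 - 387303\right) = \left(0 \left(-285 + \frac{-176 + 135}{158 + 124}\right) + 500126\right) \left(498977 - 387303\right) = \left(0 \left(-285 - \frac{41}{282}\right) + 500126\right) 111674 = \left(0 \left(- \frac{80411}{282}\right) + 500126\right) 111674 = \left(0 + 500126\right) 111674 = 500126 \cdot 111674 = 55851070924$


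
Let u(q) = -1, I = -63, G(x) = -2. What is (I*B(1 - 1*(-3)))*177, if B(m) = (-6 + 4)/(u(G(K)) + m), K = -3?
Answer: 7434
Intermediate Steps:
B(m) = -2/(-1 + m) (B(m) = (-6 + 4)/(-1 + m) = -2/(-1 + m))
(I*B(1 - 1*(-3)))*177 = -(-126)/(-1 + (1 - 1*(-3)))*177 = -(-126)/(-1 + (1 + 3))*177 = -(-126)/(-1 + 4)*177 = -(-126)/3*177 = -63*(-2/3)*177 = 42*177 = 7434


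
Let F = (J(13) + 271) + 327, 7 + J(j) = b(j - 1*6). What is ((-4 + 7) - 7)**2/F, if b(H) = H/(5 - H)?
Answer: 32/1175 ≈ 0.027234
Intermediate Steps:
J(j) = -7 - (-6 + j)/(-11 + j) (J(j) = -7 - (j - 1*6)/(-5 + (j - 1*6)) = -7 - (j - 6)/(-5 + (j - 6)) = -7 - (-6 + j)/(-5 + (-6 + j)) = -7 - (-6 + j)/(-11 + j))
F = 1175/2 (F = ((83 - 8*13)/(-11 + 13) + 271) + 327 = ((83 - 104)/2 + 271) + 327 = ((1/2)*(-21) + 271) + 327 = (-21/2 + 271) + 327 = 521/2 + 327 = 1175/2 ≈ 587.50)
((-4 + 7) - 7)**2/F = ((-4 + 7) - 7)**2/(1175/2) = (3 - 7)**2*(2/1175) = (-4)**2*(2/1175) = 16*(2/1175) = 32/1175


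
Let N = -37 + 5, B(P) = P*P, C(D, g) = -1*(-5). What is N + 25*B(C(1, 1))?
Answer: 593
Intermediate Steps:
C(D, g) = 5
B(P) = P**2
N = -32
N + 25*B(C(1, 1)) = -32 + 25*5**2 = -32 + 25*25 = -32 + 625 = 593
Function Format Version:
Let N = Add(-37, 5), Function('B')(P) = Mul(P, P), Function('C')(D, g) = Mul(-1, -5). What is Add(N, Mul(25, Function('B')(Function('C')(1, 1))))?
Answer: 593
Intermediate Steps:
Function('C')(D, g) = 5
Function('B')(P) = Pow(P, 2)
N = -32
Add(N, Mul(25, Function('B')(Function('C')(1, 1)))) = Add(-32, Mul(25, Pow(5, 2))) = Add(-32, Mul(25, 25)) = Add(-32, 625) = 593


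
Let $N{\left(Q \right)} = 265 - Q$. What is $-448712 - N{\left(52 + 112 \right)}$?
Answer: $-448813$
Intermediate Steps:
$-448712 - N{\left(52 + 112 \right)} = -448712 - \left(265 - \left(52 + 112\right)\right) = -448712 - \left(265 - 164\right) = -448712 - 101 = -448813$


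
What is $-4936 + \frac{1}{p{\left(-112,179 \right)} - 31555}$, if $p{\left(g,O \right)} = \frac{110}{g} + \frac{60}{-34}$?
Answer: $- \frac{148292125552}{30042975} \approx -4936.0$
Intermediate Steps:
$p{\left(g,O \right)} = - \frac{30}{17} + \frac{110}{g}$ ($p{\left(g,O \right)} = \frac{110}{g} + 60 \left(- \frac{1}{34}\right) = \frac{110}{g} - \frac{30}{17} = - \frac{30}{17} + \frac{110}{g}$)
$-4936 + \frac{1}{p{\left(-112,179 \right)} - 31555} = -4936 + \frac{1}{\left(- \frac{30}{17} + \frac{110}{-112}\right) - 31555} = -4936 + \frac{1}{\left(- \frac{30}{17} + 110 \left(- \frac{1}{112}\right)\right) - 31555} = -4936 + \frac{1}{\left(- \frac{30}{17} - \frac{55}{56}\right) - 31555} = -4936 + \frac{1}{- \frac{2615}{952} - 31555} = -4936 + \frac{1}{- \frac{30042975}{952}} = -4936 - \frac{952}{30042975} = - \frac{148292125552}{30042975}$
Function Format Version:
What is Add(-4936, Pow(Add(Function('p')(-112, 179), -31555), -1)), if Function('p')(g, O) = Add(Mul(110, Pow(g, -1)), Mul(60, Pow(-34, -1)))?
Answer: Rational(-148292125552, 30042975) ≈ -4936.0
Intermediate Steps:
Function('p')(g, O) = Add(Rational(-30, 17), Mul(110, Pow(g, -1))) (Function('p')(g, O) = Add(Mul(110, Pow(g, -1)), Mul(60, Rational(-1, 34))) = Add(Mul(110, Pow(g, -1)), Rational(-30, 17)) = Add(Rational(-30, 17), Mul(110, Pow(g, -1))))
Add(-4936, Pow(Add(Function('p')(-112, 179), -31555), -1)) = Add(-4936, Pow(Add(Add(Rational(-30, 17), Mul(110, Pow(-112, -1))), -31555), -1)) = Add(-4936, Pow(Add(Add(Rational(-30, 17), Mul(110, Rational(-1, 112))), -31555), -1)) = Add(-4936, Pow(Add(Add(Rational(-30, 17), Rational(-55, 56)), -31555), -1)) = Add(-4936, Pow(Add(Rational(-2615, 952), -31555), -1)) = Add(-4936, Pow(Rational(-30042975, 952), -1)) = Add(-4936, Rational(-952, 30042975)) = Rational(-148292125552, 30042975)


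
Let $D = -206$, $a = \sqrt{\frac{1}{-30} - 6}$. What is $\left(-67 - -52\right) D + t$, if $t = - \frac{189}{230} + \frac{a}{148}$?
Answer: $\frac{710511}{230} + \frac{i \sqrt{5430}}{4440} \approx 3089.2 + 0.016597 i$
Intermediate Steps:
$a = \frac{i \sqrt{5430}}{30}$ ($a = \sqrt{- \frac{1}{30} - 6} = \sqrt{- \frac{181}{30}} = \frac{i \sqrt{5430}}{30} \approx 2.4563 i$)
$t = - \frac{189}{230} + \frac{i \sqrt{5430}}{4440}$ ($t = - \frac{189}{230} + \frac{\frac{1}{30} i \sqrt{5430}}{148} = \left(-189\right) \frac{1}{230} + \frac{i \sqrt{5430}}{30} \cdot \frac{1}{148} = - \frac{189}{230} + \frac{i \sqrt{5430}}{4440} \approx -0.82174 + 0.016597 i$)
$\left(-67 - -52\right) D + t = \left(-67 - -52\right) \left(-206\right) - \left(\frac{189}{230} - \frac{i \sqrt{5430}}{4440}\right) = \left(-67 + 52\right) \left(-206\right) - \left(\frac{189}{230} - \frac{i \sqrt{5430}}{4440}\right) = \left(-15\right) \left(-206\right) - \left(\frac{189}{230} - \frac{i \sqrt{5430}}{4440}\right) = 3090 - \left(\frac{189}{230} - \frac{i \sqrt{5430}}{4440}\right) = \frac{710511}{230} + \frac{i \sqrt{5430}}{4440}$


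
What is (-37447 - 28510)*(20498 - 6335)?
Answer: -934148991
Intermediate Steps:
(-37447 - 28510)*(20498 - 6335) = -65957*14163 = -934148991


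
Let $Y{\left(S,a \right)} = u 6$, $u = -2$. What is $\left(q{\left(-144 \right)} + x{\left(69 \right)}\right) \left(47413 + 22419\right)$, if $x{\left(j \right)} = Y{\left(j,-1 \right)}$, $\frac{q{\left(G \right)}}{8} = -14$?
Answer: $-8659168$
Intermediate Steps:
$q{\left(G \right)} = -112$ ($q{\left(G \right)} = 8 \left(-14\right) = -112$)
$Y{\left(S,a \right)} = -12$ ($Y{\left(S,a \right)} = \left(-2\right) 6 = -12$)
$x{\left(j \right)} = -12$
$\left(q{\left(-144 \right)} + x{\left(69 \right)}\right) \left(47413 + 22419\right) = \left(-112 - 12\right) \left(47413 + 22419\right) = \left(-124\right) 69832 = -8659168$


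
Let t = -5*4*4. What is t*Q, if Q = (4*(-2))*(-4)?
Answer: -2560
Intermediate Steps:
Q = 32 (Q = -8*(-4) = 32)
t = -80 (t = -20*4 = -80)
t*Q = -80*32 = -2560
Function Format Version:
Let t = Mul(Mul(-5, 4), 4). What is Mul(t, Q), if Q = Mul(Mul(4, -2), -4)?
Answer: -2560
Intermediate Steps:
Q = 32 (Q = Mul(-8, -4) = 32)
t = -80 (t = Mul(-20, 4) = -80)
Mul(t, Q) = Mul(-80, 32) = -2560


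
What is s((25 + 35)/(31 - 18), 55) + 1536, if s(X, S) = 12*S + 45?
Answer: 2241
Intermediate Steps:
s(X, S) = 45 + 12*S
s((25 + 35)/(31 - 18), 55) + 1536 = (45 + 12*55) + 1536 = (45 + 660) + 1536 = 705 + 1536 = 2241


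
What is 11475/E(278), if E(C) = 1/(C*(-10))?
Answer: -31900500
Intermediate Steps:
E(C) = -1/(10*C) (E(C) = 1/(-10*C) = -1/(10*C))
11475/E(278) = 11475/((-⅒/278)) = 11475/((-⅒*1/278)) = 11475/(-1/2780) = 11475*(-2780) = -31900500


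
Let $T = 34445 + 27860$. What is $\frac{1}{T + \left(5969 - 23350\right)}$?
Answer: $\frac{1}{44924} \approx 2.226 \cdot 10^{-5}$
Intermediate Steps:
$T = 62305$
$\frac{1}{T + \left(5969 - 23350\right)} = \frac{1}{62305 + \left(5969 - 23350\right)} = \frac{1}{62305 - 17381} = \frac{1}{44924}$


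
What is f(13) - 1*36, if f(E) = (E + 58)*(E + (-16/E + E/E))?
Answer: 11318/13 ≈ 870.62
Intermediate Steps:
f(E) = (58 + E)*(1 + E - 16/E) (f(E) = (58 + E)*(E + (-16/E + 1)) = (58 + E)*(E + (1 - 16/E)) = (58 + E)*(1 + E - 16/E))
f(13) - 1*36 = (42 + 13² - 928/13 + 59*13) - 1*36 = (42 + 169 - 928*1/13 + 767) - 36 = (42 + 169 - 928/13 + 767) - 36 = 11786/13 - 36 = 11318/13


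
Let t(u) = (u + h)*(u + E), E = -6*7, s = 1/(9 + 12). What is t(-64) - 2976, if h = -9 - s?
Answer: 100108/21 ≈ 4767.0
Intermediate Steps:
s = 1/21 ≈ 0.047619
h = -190/21 (h = -9 - 1*1/21 = -9 - 1/21 = -190/21 ≈ -9.0476)
E = -42
t(u) = (-42 + u)*(-190/21 + u) (t(u) = (u - 190/21)*(u - 42) = (-190/21 + u)*(-42 + u) = (-42 + u)*(-190/21 + u))
t(-64) - 2976 = (380 + (-64)**2 - 1072/21*(-64)) - 2976 = (380 + 4096 + 68608/21) - 2976 = 162604/21 - 2976 = 100108/21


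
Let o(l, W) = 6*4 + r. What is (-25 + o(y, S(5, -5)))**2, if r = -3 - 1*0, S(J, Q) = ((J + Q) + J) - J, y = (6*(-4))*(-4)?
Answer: 16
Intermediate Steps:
y = 96 (y = -24*(-4) = 96)
S(J, Q) = J + Q (S(J, Q) = (Q + 2*J) - J = J + Q)
r = -3 (r = -3 + 0 = -3)
o(l, W) = 21 (o(l, W) = 6*4 - 3 = 24 - 3 = 21)
(-25 + o(y, S(5, -5)))**2 = (-25 + 21)**2 = (-4)**2 = 16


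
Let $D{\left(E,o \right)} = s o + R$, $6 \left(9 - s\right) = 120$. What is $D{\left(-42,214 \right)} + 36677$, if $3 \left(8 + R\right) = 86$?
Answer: $\frac{103031}{3} \approx 34344.0$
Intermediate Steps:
$s = -11$ ($s = 9 - 20 = -11$)
$R = \frac{62}{3}$ ($R = -8 + \frac{1}{3} \cdot 86 = -8 + \frac{86}{3} = \frac{62}{3} \approx 20.667$)
$D{\left(E,o \right)} = \frac{62}{3} - 11 o$ ($D{\left(E,o \right)} = - 11 o + \frac{62}{3} = \frac{62}{3} - 11 o$)
$D{\left(-42,214 \right)} + 36677 = \left(\frac{62}{3} - 2354\right) + 36677 = - \frac{7000}{3} + 36677 = \frac{103031}{3}$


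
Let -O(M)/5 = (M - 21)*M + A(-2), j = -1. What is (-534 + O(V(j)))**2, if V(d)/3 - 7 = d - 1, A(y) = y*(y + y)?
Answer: 15376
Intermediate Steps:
A(y) = 2*y**2 (A(y) = y*(2*y) = 2*y**2)
V(d) = 18 + 3*d (V(d) = 21 + 3*(d - 1) = 21 + 3*(-1 + d) = 21 + (-3 + 3*d) = 18 + 3*d)
O(M) = -40 - 5*M*(-21 + M) (O(M) = -5*((M - 21)*M + 2*(-2)**2) = -5*((-21 + M)*M + 2*4) = -5*(M*(-21 + M) + 8) = -5*(8 + M*(-21 + M)) = -40 - 5*M*(-21 + M))
(-534 + O(V(j)))**2 = (-534 + (-40 - 5*(18 + 3*(-1))**2 + 105*(18 + 3*(-1))))**2 = (-534 + (-40 - 5*(18 - 3)**2 + 105*(18 - 3)))**2 = (-534 + (-40 - 5*15**2 + 105*15))**2 = (-534 + (-40 - 5*225 + 1575))**2 = (-534 + (-40 - 1125 + 1575))**2 = (-534 + 410)**2 = (-124)**2 = 15376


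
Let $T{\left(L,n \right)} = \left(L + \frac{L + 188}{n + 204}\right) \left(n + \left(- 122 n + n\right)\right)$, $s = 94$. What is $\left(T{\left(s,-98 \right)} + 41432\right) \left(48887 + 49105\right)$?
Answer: $\frac{6118853308992}{53} \approx 1.1545 \cdot 10^{11}$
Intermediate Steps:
$T{\left(L,n \right)} = - 120 n \left(L + \frac{188 + L}{204 + n}\right)$ ($T{\left(L,n \right)} = \left(L + \frac{188 + L}{204 + n}\right) \left(n - 121 n\right) = \left(L + \frac{188 + L}{204 + n}\right) \left(- 120 n\right) = - 120 n \left(L + \frac{188 + L}{204 + n}\right)$)
$\left(T{\left(s,-98 \right)} + 41432\right) \left(48887 + 49105\right) = \left(\left(-120\right) \left(-98\right) \frac{1}{204 - 98} \left(188 + 205 \cdot 94 + 94 \left(-98\right)\right) + 41432\right) \left(48887 + 49105\right) = \left(\left(-120\right) \left(-98\right) \frac{1}{106} \left(188 + 19270 - 9212\right) + 41432\right) 97992 = \left(\left(-120\right) \left(-98\right) \frac{1}{106} \cdot 10246 + 41432\right) 97992 = \left(\frac{60246480}{53} + 41432\right) 97992 = \frac{62442376}{53} \cdot 97992 = \frac{6118853308992}{53}$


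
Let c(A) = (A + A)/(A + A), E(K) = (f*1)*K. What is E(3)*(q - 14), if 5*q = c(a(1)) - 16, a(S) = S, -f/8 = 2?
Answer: 816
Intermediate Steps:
f = -16 (f = -8*2 = -16)
E(K) = -16*K (E(K) = (-16*1)*K = -16*K)
c(A) = 1 (c(A) = (2*A)/((2*A)) = (2*A)*(1/(2*A)) = 1)
q = -3 (q = (1 - 16)/5 = (1/5)*(-15) = -3)
E(3)*(q - 14) = (-16*3)*(-3 - 14) = -48*(-17) = 816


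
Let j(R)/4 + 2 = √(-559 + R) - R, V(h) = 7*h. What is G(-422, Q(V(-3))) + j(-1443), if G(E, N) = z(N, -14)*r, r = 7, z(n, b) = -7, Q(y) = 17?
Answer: 5715 + 4*I*√2002 ≈ 5715.0 + 178.97*I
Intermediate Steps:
G(E, N) = -49 (G(E, N) = -7*7 = -49)
j(R) = -8 - 4*R + 4*√(-559 + R) (j(R) = -8 + 4*(√(-559 + R) - R) = -8 + (-4*R + 4*√(-559 + R)) = -8 - 4*R + 4*√(-559 + R))
G(-422, Q(V(-3))) + j(-1443) = -49 + (-8 - 4*(-1443) + 4*√(-559 - 1443)) = -49 + (-8 + 5772 + 4*√(-2002)) = -49 + (-8 + 5772 + 4*(I*√2002)) = -49 + (-8 + 5772 + 4*I*√2002) = -49 + (5764 + 4*I*√2002) = 5715 + 4*I*√2002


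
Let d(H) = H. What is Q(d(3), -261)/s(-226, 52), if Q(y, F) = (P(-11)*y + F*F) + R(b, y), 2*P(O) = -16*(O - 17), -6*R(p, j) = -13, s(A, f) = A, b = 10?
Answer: -412771/1356 ≈ -304.40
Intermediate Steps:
R(p, j) = 13/6 (R(p, j) = -1/6*(-13) = 13/6)
P(O) = 136 - 8*O (P(O) = (-16*(O - 17))/2 = (-16*(-17 + O))/2 = (272 - 16*O)/2 = 136 - 8*O)
Q(y, F) = 13/6 + F**2 + 224*y (Q(y, F) = ((136 - 8*(-11))*y + F*F) + 13/6 = ((136 + 88)*y + F**2) + 13/6 = (224*y + F**2) + 13/6 = (F**2 + 224*y) + 13/6 = 13/6 + F**2 + 224*y)
Q(d(3), -261)/s(-226, 52) = (13/6 + (-261)**2 + 224*3)/(-226) = (13/6 + 68121 + 672)*(-1/226) = (412771/6)*(-1/226) = -412771/1356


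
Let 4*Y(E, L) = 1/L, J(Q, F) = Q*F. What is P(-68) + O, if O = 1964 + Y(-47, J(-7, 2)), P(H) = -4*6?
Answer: 108639/56 ≈ 1940.0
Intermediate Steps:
J(Q, F) = F*Q
P(H) = -24
Y(E, L) = 1/(4*L)
O = 109983/56 (O = 1964 + 1/(4*((2*(-7)))) = 1964 + (1/4)/(-14) = 1964 + (1/4)*(-1/14) = 1964 - 1/56 = 109983/56 ≈ 1964.0)
P(-68) + O = -24 + 109983/56 = 108639/56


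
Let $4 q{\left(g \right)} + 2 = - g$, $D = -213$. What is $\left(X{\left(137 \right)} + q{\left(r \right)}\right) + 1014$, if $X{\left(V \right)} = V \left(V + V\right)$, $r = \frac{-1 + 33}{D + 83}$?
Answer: $\frac{5011703}{130} \approx 38552.0$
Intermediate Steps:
$r = - \frac{16}{65}$ ($r = \frac{-1 + 33}{-213 + 83} = \frac{32}{-130} = 32 \left(- \frac{1}{130}\right) = - \frac{16}{65} \approx -0.24615$)
$q{\left(g \right)} = - \frac{1}{2} - \frac{g}{4}$ ($q{\left(g \right)} = - \frac{1}{2} + \frac{\left(-1\right) g}{4} = - \frac{1}{2} - \frac{g}{4}$)
$X{\left(V \right)} = 2 V^{2}$ ($X{\left(V \right)} = V 2 V = 2 V^{2}$)
$\left(X{\left(137 \right)} + q{\left(r \right)}\right) + 1014 = \left(2 \cdot 137^{2} - \frac{57}{130}\right) + 1014 = \left(2 \cdot 18769 + \left(- \frac{1}{2} + \frac{4}{65}\right)\right) + 1014 = \left(37538 - \frac{57}{130}\right) + 1014 = \frac{4879883}{130} + 1014 = \frac{5011703}{130}$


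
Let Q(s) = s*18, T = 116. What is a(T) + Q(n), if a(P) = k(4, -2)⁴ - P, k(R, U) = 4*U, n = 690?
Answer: 16400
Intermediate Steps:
Q(s) = 18*s
a(P) = 4096 - P (a(P) = (4*(-2))⁴ - P = (-8)⁴ - P = 4096 - P)
a(T) + Q(n) = (4096 - 1*116) + 18*690 = (4096 - 116) + 12420 = 3980 + 12420 = 16400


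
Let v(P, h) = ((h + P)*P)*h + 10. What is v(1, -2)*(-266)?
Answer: -3192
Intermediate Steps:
v(P, h) = 10 + P*h*(P + h) (v(P, h) = ((P + h)*P)*h + 10 = (P*(P + h))*h + 10 = P*h*(P + h) + 10 = 10 + P*h*(P + h))
v(1, -2)*(-266) = (10 + 1*(-2)**2 - 2*1**2)*(-266) = (10 + 1*4 - 2*1)*(-266) = (10 + 4 - 2)*(-266) = 12*(-266) = -3192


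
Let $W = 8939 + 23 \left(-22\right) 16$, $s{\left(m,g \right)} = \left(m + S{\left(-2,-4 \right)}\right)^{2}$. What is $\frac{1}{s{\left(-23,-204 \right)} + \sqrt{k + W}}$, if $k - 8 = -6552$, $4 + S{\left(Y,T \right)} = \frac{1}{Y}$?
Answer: $\frac{12100}{9241841} - \frac{16 i \sqrt{5701}}{9241841} \approx 0.0013093 - 0.00013072 i$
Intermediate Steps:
$S{\left(Y,T \right)} = -4 + \frac{1}{Y}$
$s{\left(m,g \right)} = \left(- \frac{9}{2} + m\right)^{2}$ ($s{\left(m,g \right)} = \left(m - \left(4 - \frac{1}{-2}\right)\right)^{2} = \left(m - \frac{9}{2}\right)^{2} = \left(- \frac{9}{2} + m\right)^{2}$)
$k = -6544$ ($k = 8 - 6552 = -6544$)
$W = 843$ ($W = 8939 - 8096 = 843$)
$\frac{1}{s{\left(-23,-204 \right)} + \sqrt{k + W}} = \frac{1}{\frac{\left(9 - -46\right)^{2}}{4} + \sqrt{-6544 + 843}} = \frac{1}{\frac{\left(9 + 46\right)^{2}}{4} + \sqrt{-5701}} = \frac{1}{\frac{55^{2}}{4} + i \sqrt{5701}} = \frac{1}{\frac{1}{4} \cdot 3025 + i \sqrt{5701}} = \frac{1}{\frac{3025}{4} + i \sqrt{5701}}$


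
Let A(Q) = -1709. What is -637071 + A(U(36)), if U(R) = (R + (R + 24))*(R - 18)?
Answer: -638780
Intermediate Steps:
U(R) = (-18 + R)*(24 + 2*R) (U(R) = (R + (24 + R))*(-18 + R) = (24 + 2*R)*(-18 + R) = (-18 + R)*(24 + 2*R))
-637071 + A(U(36)) = -637071 - 1709 = -638780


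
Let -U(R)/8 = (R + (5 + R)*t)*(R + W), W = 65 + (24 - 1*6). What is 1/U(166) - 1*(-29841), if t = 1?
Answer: 20032382663/671304 ≈ 29841.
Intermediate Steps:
W = 83 (W = 65 + (24 - 6) = 65 + 18 = 83)
U(R) = -8*(5 + 2*R)*(83 + R) (U(R) = -8*(R + (5 + R)*1)*(R + 83) = -8*(R + (5 + R))*(83 + R) = -8*(5 + 2*R)*(83 + R))
1/U(166) - 1*(-29841) = 1/(-3320 - 1368*166 - 16*166²) - 1*(-29841) = 1/(-3320 - 227088 - 16*27556) + 29841 = 1/(-3320 - 227088 - 440896) + 29841 = 1/(-671304) + 29841 = -1/671304 + 29841 = 20032382663/671304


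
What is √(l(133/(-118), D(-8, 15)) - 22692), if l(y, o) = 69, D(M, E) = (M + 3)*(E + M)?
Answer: I*√22623 ≈ 150.41*I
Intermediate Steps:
D(M, E) = (3 + M)*(E + M)
√(l(133/(-118), D(-8, 15)) - 22692) = √(69 - 22692) = √(-22623) = I*√22623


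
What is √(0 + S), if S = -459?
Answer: 3*I*√51 ≈ 21.424*I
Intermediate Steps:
√(0 + S) = √(0 - 459) = √(-459) = 3*I*√51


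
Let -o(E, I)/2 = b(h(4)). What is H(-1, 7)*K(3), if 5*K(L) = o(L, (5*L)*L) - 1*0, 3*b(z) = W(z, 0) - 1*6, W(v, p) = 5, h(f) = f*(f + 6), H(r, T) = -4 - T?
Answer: -22/15 ≈ -1.4667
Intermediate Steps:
h(f) = f*(6 + f)
b(z) = -⅓ (b(z) = (5 - 1*6)/3 = (5 - 6)/3 = (⅓)*(-1) = -⅓)
o(E, I) = ⅔ (o(E, I) = -2*(-⅓) = ⅔)
K(L) = 2/15 (K(L) = (⅔ - 1*0)/5 = (⅔ + 0)/5 = (⅕)*(⅔) = 2/15)
H(-1, 7)*K(3) = (-4 - 1*7)*(2/15) = (-4 - 7)*(2/15) = -11*2/15 = -22/15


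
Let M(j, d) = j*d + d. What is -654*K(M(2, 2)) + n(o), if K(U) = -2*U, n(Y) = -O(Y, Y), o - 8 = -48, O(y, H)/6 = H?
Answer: 8088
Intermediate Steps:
M(j, d) = d + d*j (M(j, d) = d*j + d = d + d*j)
O(y, H) = 6*H
o = -40 (o = 8 - 48 = -40)
n(Y) = -6*Y
-654*K(M(2, 2)) + n(o) = -(-1308)*2*(1 + 2) - 6*(-40) = -(-1308)*2*3 + 240 = -(-1308)*6 + 240 = -654*(-12) + 240 = 7848 + 240 = 8088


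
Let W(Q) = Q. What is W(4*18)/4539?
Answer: 24/1513 ≈ 0.015863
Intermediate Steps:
W(4*18)/4539 = (4*18)/4539 = 72*(1/4539) = 24/1513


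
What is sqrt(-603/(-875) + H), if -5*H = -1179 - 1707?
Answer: sqrt(17697855)/175 ≈ 24.039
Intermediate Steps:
H = 2886/5 (H = -(-1179 - 1707)/5 = -1/5*(-2886) = 2886/5 ≈ 577.20)
sqrt(-603/(-875) + H) = sqrt(-603/(-875) + 2886/5) = sqrt(-603*(-1/875) + 2886/5) = sqrt(603/875 + 2886/5) = sqrt(505653/875) = sqrt(17697855)/175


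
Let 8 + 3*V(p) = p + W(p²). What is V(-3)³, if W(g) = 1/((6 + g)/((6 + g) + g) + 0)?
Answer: -103823/3375 ≈ -30.762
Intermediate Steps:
W(g) = (6 + 2*g)/(6 + g) (W(g) = 1/((6 + g)/(6 + 2*g) + 0) = 1/((6 + g)/(6 + 2*g)) = (6 + 2*g)/(6 + g))
V(p) = -8/3 + p/3 + 2*(3 + p²)/(3*(6 + p²)) (V(p) = -8/3 + (p + 2*(3 + p²)/(6 + p²))/3 = -8/3 + (p/3 + 2*(3 + p²)/(3*(6 + p²))) = -8/3 + p/3 + 2*(3 + p²)/(3*(6 + p²)))
V(-3)³ = ((-42 + (-3)³ - 6*(-3)² + 6*(-3))/(3*(6 + (-3)²)))³ = ((-42 - 27 - 6*9 - 18)/(3*(6 + 9)))³ = ((⅓)*(-42 - 27 - 54 - 18)/15)³ = ((⅓)*(1/15)*(-141))³ = (-47/15)³ = -103823/3375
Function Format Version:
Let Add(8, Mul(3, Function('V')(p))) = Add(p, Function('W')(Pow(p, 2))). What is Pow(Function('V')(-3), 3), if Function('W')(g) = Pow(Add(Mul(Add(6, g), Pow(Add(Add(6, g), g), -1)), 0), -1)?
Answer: Rational(-103823, 3375) ≈ -30.762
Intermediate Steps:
Function('W')(g) = Mul(Pow(Add(6, g), -1), Add(6, Mul(2, g))) (Function('W')(g) = Pow(Add(Mul(Add(6, g), Pow(Add(6, Mul(2, g)), -1)), 0), -1) = Pow(Add(Mul(Pow(Add(6, Mul(2, g)), -1), Add(6, g)), 0), -1) = Pow(Mul(Pow(Add(6, Mul(2, g)), -1), Add(6, g)), -1) = Mul(Pow(Add(6, g), -1), Add(6, Mul(2, g))))
Function('V')(p) = Add(Rational(-8, 3), Mul(Rational(1, 3), p), Mul(Rational(2, 3), Pow(Add(6, Pow(p, 2)), -1), Add(3, Pow(p, 2)))) (Function('V')(p) = Add(Rational(-8, 3), Mul(Rational(1, 3), Add(p, Mul(2, Pow(Add(6, Pow(p, 2)), -1), Add(3, Pow(p, 2)))))) = Add(Rational(-8, 3), Add(Mul(Rational(1, 3), p), Mul(Rational(2, 3), Pow(Add(6, Pow(p, 2)), -1), Add(3, Pow(p, 2))))) = Add(Rational(-8, 3), Mul(Rational(1, 3), p), Mul(Rational(2, 3), Pow(Add(6, Pow(p, 2)), -1), Add(3, Pow(p, 2)))))
Pow(Function('V')(-3), 3) = Pow(Mul(Rational(1, 3), Pow(Add(6, Pow(-3, 2)), -1), Add(-42, Pow(-3, 3), Mul(-6, Pow(-3, 2)), Mul(6, -3))), 3) = Pow(Mul(Rational(1, 3), Pow(Add(6, 9), -1), Add(-42, -27, Mul(-6, 9), -18)), 3) = Pow(Mul(Rational(1, 3), Pow(15, -1), Add(-42, -27, -54, -18)), 3) = Pow(Mul(Rational(1, 3), Rational(1, 15), -141), 3) = Pow(Rational(-47, 15), 3) = Rational(-103823, 3375)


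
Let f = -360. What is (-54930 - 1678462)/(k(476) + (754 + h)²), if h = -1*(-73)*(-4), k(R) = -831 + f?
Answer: -1733392/212253 ≈ -8.1666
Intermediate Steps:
k(R) = -1191 (k(R) = -831 - 360 = -1191)
h = -292 (h = 73*(-4) = -292)
(-54930 - 1678462)/(k(476) + (754 + h)²) = (-54930 - 1678462)/(-1191 + (754 - 292)²) = -1733392/(-1191 + 462²) = -1733392/(-1191 + 213444) = -1733392/212253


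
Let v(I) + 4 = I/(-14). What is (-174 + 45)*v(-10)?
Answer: 2967/7 ≈ 423.86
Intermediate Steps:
v(I) = -4 - I/14 (v(I) = -4 + I/(-14) = -4 - I/14)
(-174 + 45)*v(-10) = (-174 + 45)*(-4 - 1/14*(-10)) = -129*(-4 + 5/7) = -129*(-23/7) = 2967/7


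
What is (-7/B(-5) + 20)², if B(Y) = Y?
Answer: 11449/25 ≈ 457.96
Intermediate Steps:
(-7/B(-5) + 20)² = (-7/(-5) + 20)² = (-7*(-1)/5 + 20)² = (-1*(-7/5) + 20)² = (7/5 + 20)² = (107/5)² = 11449/25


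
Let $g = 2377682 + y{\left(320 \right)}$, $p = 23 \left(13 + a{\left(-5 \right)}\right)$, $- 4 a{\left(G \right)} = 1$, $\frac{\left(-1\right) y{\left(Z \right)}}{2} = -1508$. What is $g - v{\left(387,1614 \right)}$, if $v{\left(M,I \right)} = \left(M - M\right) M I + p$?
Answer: $\frac{9521619}{4} \approx 2.3804 \cdot 10^{6}$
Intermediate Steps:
$y{\left(Z \right)} = 3016$ ($y{\left(Z \right)} = \left(-2\right) \left(-1508\right) = 3016$)
$a{\left(G \right)} = - \frac{1}{4}$ ($a{\left(G \right)} = \left(- \frac{1}{4}\right) 1 = - \frac{1}{4}$)
$p = \frac{1173}{4}$ ($p = 23 \left(13 - \frac{1}{4}\right) = 23 \cdot \frac{51}{4} = \frac{1173}{4} \approx 293.25$)
$g = 2380698$ ($g = 2377682 + 3016 = 2380698$)
$v{\left(M,I \right)} = \frac{1173}{4}$ ($v{\left(M,I \right)} = \left(M - M\right) M I + \frac{1173}{4} = 0 M I + \frac{1173}{4} = 0 I + \frac{1173}{4} = 0 + \frac{1173}{4} = \frac{1173}{4}$)
$g - v{\left(387,1614 \right)} = 2380698 - \frac{1173}{4} = \frac{9521619}{4}$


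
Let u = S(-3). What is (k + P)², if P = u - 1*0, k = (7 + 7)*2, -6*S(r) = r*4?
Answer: 900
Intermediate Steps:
S(r) = -2*r/3 (S(r) = -r*4/6 = -2*r/3)
u = 2 (u = -⅔*(-3) = 2)
k = 28 (k = 14*2 = 28)
P = 2 (P = 2 - 1*0 = 2 + 0 = 2)
(k + P)² = (28 + 2)² = 30² = 900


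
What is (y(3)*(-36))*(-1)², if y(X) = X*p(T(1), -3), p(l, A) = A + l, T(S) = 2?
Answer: 108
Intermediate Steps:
y(X) = -X (y(X) = X*(-3 + 2) = X*(-1) = -X)
(y(3)*(-36))*(-1)² = (-1*3*(-36))*(-1)² = -3*(-36)*1 = 108*1 = 108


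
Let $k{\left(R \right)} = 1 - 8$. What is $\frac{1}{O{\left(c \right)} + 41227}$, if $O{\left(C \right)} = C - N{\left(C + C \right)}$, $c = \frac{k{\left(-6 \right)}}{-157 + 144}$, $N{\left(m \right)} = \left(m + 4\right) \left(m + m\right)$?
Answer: $\frac{169}{6965606} \approx 2.4262 \cdot 10^{-5}$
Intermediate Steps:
$k{\left(R \right)} = -7$ ($k{\left(R \right)} = 1 - 8 = -7$)
$N{\left(m \right)} = 2 m \left(4 + m\right)$ ($N{\left(m \right)} = \left(4 + m\right) 2 m = 2 m \left(4 + m\right)$)
$c = \frac{7}{13}$ ($c = - \frac{7}{-157 + 144} = - \frac{7}{-13} = \left(-7\right) \left(- \frac{1}{13}\right) = \frac{7}{13} \approx 0.53846$)
$O{\left(C \right)} = C - 4 C \left(4 + 2 C\right)$ ($O{\left(C \right)} = C - 2 \left(C + C\right) \left(4 + \left(C + C\right)\right) = C - 2 \cdot 2 C \left(4 + 2 C\right) = C - 4 C \left(4 + 2 C\right)$)
$\frac{1}{O{\left(c \right)} + 41227} = \frac{1}{\frac{7 \left(-15 - \frac{56}{13}\right)}{13} + 41227} = \frac{1}{\frac{7}{13} \left(- \frac{251}{13}\right) + 41227} = \frac{1}{- \frac{1757}{169} + 41227} = \frac{1}{\frac{6965606}{169}} = \frac{169}{6965606}$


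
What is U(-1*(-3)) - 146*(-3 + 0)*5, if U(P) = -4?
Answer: 2186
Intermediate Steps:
U(-1*(-3)) - 146*(-3 + 0)*5 = -4 - 146*(-3 + 0)*5 = -4 - (-438)*5 = -4 - 146*(-15) = -4 + 2190 = 2186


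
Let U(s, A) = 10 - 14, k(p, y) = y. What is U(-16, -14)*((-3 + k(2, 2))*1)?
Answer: 4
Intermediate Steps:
U(s, A) = -4
U(-16, -14)*((-3 + k(2, 2))*1) = -4*(-3 + 2) = -(-4) = -4*(-1) = 4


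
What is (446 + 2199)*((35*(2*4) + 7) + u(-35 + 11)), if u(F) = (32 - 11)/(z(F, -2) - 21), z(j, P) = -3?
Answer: 6054405/8 ≈ 7.5680e+5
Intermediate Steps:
u(F) = -7/8 (u(F) = (32 - 11)/(-3 - 21) = 21/(-24) = 21*(-1/24) = -7/8)
(446 + 2199)*((35*(2*4) + 7) + u(-35 + 11)) = (446 + 2199)*((35*(2*4) + 7) - 7/8) = 2645*((35*8 + 7) - 7/8) = 2645*((280 + 7) - 7/8) = 2645*(287 - 7/8) = 2645*(2289/8) = 6054405/8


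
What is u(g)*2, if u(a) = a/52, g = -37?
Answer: -37/26 ≈ -1.4231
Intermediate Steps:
u(a) = a/52 (u(a) = a*(1/52) = a/52)
u(g)*2 = ((1/52)*(-37))*2 = -37/52*2 = -37/26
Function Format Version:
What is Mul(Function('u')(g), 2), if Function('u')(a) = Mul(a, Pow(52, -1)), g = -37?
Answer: Rational(-37, 26) ≈ -1.4231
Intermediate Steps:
Function('u')(a) = Mul(Rational(1, 52), a) (Function('u')(a) = Mul(a, Rational(1, 52)) = Mul(Rational(1, 52), a))
Mul(Function('u')(g), 2) = Mul(Mul(Rational(1, 52), -37), 2) = Mul(Rational(-37, 52), 2) = Rational(-37, 26)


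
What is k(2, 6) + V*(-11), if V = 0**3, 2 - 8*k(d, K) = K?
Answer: -1/2 ≈ -0.50000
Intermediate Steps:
k(d, K) = 1/4 - K/8
V = 0
k(2, 6) + V*(-11) = (1/4 - 1/8*6) + 0*(-11) = (1/4 - 3/4) + 0 = -1/2 + 0 = -1/2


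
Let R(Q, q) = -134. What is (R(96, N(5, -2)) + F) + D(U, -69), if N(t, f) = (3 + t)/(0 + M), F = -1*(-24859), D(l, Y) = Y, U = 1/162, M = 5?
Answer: 24656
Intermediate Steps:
U = 1/162 ≈ 0.0061728
F = 24859
N(t, f) = ⅗ + t/5 (N(t, f) = (3 + t)/(0 + 5) = (3 + t)/5 = (3 + t)*(⅕) = ⅗ + t/5)
(R(96, N(5, -2)) + F) + D(U, -69) = (-134 + 24859) - 69 = 24725 - 69 = 24656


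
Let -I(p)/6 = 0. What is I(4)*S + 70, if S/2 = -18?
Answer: 70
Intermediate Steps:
S = -36 (S = 2*(-18) = -36)
I(p) = 0 (I(p) = -6*0 = 0)
I(4)*S + 70 = 0*(-36) + 70 = 0 + 70 = 70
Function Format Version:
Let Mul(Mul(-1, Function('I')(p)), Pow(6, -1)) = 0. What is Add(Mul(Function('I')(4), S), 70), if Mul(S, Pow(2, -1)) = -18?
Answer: 70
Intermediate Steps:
S = -36 (S = Mul(2, -18) = -36)
Function('I')(p) = 0 (Function('I')(p) = Mul(-6, 0) = 0)
Add(Mul(Function('I')(4), S), 70) = Add(Mul(0, -36), 70) = Add(0, 70) = 70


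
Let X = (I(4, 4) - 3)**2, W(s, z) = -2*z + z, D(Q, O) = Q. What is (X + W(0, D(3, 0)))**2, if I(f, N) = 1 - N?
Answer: 1089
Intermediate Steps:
W(s, z) = -z
X = 36 (X = ((1 - 1*4) - 3)**2 = ((1 - 4) - 3)**2 = (-3 - 3)**2 = (-6)**2 = 36)
(X + W(0, D(3, 0)))**2 = (36 - 1*3)**2 = (36 - 3)**2 = 33**2 = 1089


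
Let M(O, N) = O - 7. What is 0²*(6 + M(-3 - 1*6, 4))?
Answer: 0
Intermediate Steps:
M(O, N) = -7 + O
0²*(6 + M(-3 - 1*6, 4)) = 0²*(6 + (-7 + (-3 - 1*6))) = 0*(6 + (-7 + (-3 - 6))) = 0*(6 + (-7 - 9)) = 0*(6 - 16) = 0*(-10) = 0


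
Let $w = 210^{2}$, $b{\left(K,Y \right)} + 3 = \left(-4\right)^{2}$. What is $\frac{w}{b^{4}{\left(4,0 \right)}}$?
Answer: $\frac{44100}{28561} \approx 1.5441$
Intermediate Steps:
$b{\left(K,Y \right)} = 13$ ($b{\left(K,Y \right)} = -3 + \left(-4\right)^{2} = -3 + 16 = 13$)
$w = 44100$
$\frac{w}{b^{4}{\left(4,0 \right)}} = \frac{44100}{13^{4}} = \frac{44100}{28561}$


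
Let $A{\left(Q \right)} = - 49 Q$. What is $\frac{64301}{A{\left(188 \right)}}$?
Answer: $- \frac{64301}{9212} \approx -6.9801$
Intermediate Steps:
$\frac{64301}{A{\left(188 \right)}} = \frac{64301}{\left(-49\right) 188} = \frac{64301}{-9212} = 64301 \left(- \frac{1}{9212}\right) = - \frac{64301}{9212}$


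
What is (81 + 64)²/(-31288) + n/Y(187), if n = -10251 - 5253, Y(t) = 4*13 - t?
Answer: 160750259/1407960 ≈ 114.17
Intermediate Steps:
Y(t) = 52 - t
n = -15504
(81 + 64)²/(-31288) + n/Y(187) = (81 + 64)²/(-31288) - 15504/(52 - 1*187) = 145²*(-1/31288) - 15504/(52 - 187) = 21025*(-1/31288) - 15504/(-135) = -21025/31288 - 15504*(-1/135) = -21025/31288 + 5168/45 = 160750259/1407960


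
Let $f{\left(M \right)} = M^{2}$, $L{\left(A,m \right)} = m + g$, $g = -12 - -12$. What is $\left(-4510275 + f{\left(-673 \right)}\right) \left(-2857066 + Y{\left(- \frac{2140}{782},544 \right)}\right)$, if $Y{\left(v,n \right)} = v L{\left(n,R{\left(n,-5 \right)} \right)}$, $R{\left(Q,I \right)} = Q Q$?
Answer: $\frac{342192820766988}{23} \approx 1.4878 \cdot 10^{13}$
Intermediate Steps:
$g = 0$ ($g = -12 + 12 = 0$)
$R{\left(Q,I \right)} = Q^{2}$
$L{\left(A,m \right)} = m$ ($L{\left(A,m \right)} = m + 0 = m$)
$Y{\left(v,n \right)} = v n^{2}$
$\left(-4510275 + f{\left(-673 \right)}\right) \left(-2857066 + Y{\left(- \frac{2140}{782},544 \right)}\right) = \left(-4510275 + \left(-673\right)^{2}\right) \left(-2857066 + - \frac{2140}{782} \cdot 544^{2}\right) = \left(-4510275 + 452929\right) \left(-2857066 + \left(-2140\right) \frac{1}{782} \cdot 295936\right) = - 4057346 \left(-2857066 - \frac{18626560}{23}\right) = \left(-4057346\right) \left(- \frac{84339078}{23}\right) = \frac{342192820766988}{23}$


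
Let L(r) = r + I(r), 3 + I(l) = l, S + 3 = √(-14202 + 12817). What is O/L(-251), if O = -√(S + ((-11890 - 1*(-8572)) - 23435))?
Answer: √(-26756 + I*√1385)/505 ≈ 0.00022526 + 0.32391*I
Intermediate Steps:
S = -3 + I*√1385 (S = -3 + √(-14202 + 12817) = -3 + √(-1385) = -3 + I*√1385 ≈ -3.0 + 37.216*I)
I(l) = -3 + l
L(r) = -3 + 2*r (L(r) = r + (-3 + r) = -3 + 2*r)
O = -√(-26756 + I*√1385) (O = -√((-3 + I*√1385) + ((-11890 - 1*(-8572)) - 23435)) = -√((-3 + I*√1385) + ((-11890 + 8572) - 23435)) = -√((-3 + I*√1385) + (-3318 - 23435)) = -√((-3 + I*√1385) - 26753) = -√(-26756 + I*√1385) ≈ -0.11376 - 163.57*I)
O/L(-251) = (-√(-26756 + I*√1385))/(-3 + 2*(-251)) = (-√(-26756 + I*√1385))/(-3 - 502) = -√(-26756 + I*√1385)/(-505) = -√(-26756 + I*√1385)*(-1/505) = √(-26756 + I*√1385)/505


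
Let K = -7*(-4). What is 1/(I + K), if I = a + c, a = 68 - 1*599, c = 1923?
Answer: 1/1420 ≈ 0.00070423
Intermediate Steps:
a = -531 (a = 68 - 599 = -531)
K = 28
I = 1392 (I = -531 + 1923 = 1392)
1/(I + K) = 1/(1392 + 28) = 1/1420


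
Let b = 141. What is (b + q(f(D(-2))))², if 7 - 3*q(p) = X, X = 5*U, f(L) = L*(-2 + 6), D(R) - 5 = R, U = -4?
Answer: 22500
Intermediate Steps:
D(R) = 5 + R
f(L) = 4*L (f(L) = L*4 = 4*L)
X = -20 (X = 5*(-4) = -20)
q(p) = 9 (q(p) = 7/3 - ⅓*(-20) = 7/3 + 20/3 = 9)
(b + q(f(D(-2))))² = (141 + 9)² = 150² = 22500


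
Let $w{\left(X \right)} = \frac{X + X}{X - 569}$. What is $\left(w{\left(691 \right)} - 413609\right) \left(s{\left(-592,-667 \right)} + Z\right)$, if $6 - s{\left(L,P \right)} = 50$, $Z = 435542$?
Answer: $- \frac{10987378500084}{61} \approx -1.8012 \cdot 10^{11}$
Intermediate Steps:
$s{\left(L,P \right)} = -44$ ($s{\left(L,P \right)} = 6 - 50 = -44$)
$w{\left(X \right)} = \frac{2 X}{-569 + X}$
$\left(w{\left(691 \right)} - 413609\right) \left(s{\left(-592,-667 \right)} + Z\right) = \left(2 \cdot 691 \frac{1}{-569 + 691} - 413609\right) \left(-44 + 435542\right) = \left(2 \cdot 691 \cdot \frac{1}{122} - 413609\right) 435498 = \left(\frac{691}{61} - 413609\right) 435498 = \left(- \frac{25229458}{61}\right) 435498 = - \frac{10987378500084}{61}$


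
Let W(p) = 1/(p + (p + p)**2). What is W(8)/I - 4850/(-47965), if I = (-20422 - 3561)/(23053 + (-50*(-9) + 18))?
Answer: 5915929687/60738194616 ≈ 0.097400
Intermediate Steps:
W(p) = 1/(p + 4*p**2) (W(p) = 1/(p + (2*p)**2) = 1/(p + 4*p**2))
I = -23983/23521 (I = -23983/(23053 + (450 + 18)) = -23983/(23053 + 468) = -23983/23521 ≈ -1.0196)
W(8)/I - 4850/(-47965) = (1/(8*(1 + 4*8)))/(-23983/23521) - 4850/(-47965) = (1/(8*(1 + 32)))*(-23521/23983) - 4850*(-1/47965) = ((1/8)/33)*(-23521/23983) + 970/9593 = ((1/8)*(1/33))*(-23521/23983) + 970/9593 = (1/264)*(-23521/23983) + 970/9593 = -23521/6331512 + 970/9593 = 5915929687/60738194616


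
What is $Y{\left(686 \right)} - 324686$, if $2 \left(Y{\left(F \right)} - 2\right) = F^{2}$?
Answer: $-89386$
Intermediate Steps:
$Y{\left(F \right)} = 2 + \frac{F^{2}}{2}$
$Y{\left(686 \right)} - 324686 = \left(2 + \frac{686^{2}}{2}\right) - 324686 = \left(2 + \frac{1}{2} \cdot 470596\right) - 324686 = \left(2 + 235298\right) - 324686 = 235300 - 324686 = -89386$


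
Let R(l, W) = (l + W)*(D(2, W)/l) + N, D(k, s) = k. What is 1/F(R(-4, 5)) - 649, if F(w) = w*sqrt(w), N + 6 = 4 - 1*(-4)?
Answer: -649 + 2*sqrt(6)/9 ≈ -648.46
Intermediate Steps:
N = 2 (N = -6 + (4 - 1*(-4)) = -6 + (4 + 4) = -6 + 8 = 2)
R(l, W) = 2 + 2*(W + l)/l (R(l, W) = (l + W)*(2/l) + 2 = (W + l)*(2/l) + 2 = 2*(W + l)/l + 2 = 2 + 2*(W + l)/l)
F(w) = w**(3/2)
1/F(R(-4, 5)) - 649 = 1/((4 + 2*5/(-4))**(3/2)) - 649 = 1/((4 + 2*5*(-1/4))**(3/2)) - 649 = 1/((4 - 5/2)**(3/2)) - 649 = 1/((3/2)**(3/2)) - 649 = 1/(3*sqrt(6)/4) - 649 = 2*sqrt(6)/9 - 649 = -649 + 2*sqrt(6)/9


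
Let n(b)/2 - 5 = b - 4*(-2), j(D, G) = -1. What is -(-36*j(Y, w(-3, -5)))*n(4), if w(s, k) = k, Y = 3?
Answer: -1224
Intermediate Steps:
n(b) = 26 + 2*b (n(b) = 10 + 2*(b - 4*(-2)) = 10 + 2*(b + 8) = 10 + 2*(8 + b) = 10 + (16 + 2*b) = 26 + 2*b)
-(-36*j(Y, w(-3, -5)))*n(4) = -(-36*(-1))*(26 + 2*4) = -36*(26 + 8) = -36*34 = -1*1224 = -1224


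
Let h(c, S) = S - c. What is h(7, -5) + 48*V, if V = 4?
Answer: 180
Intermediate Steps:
h(7, -5) + 48*V = (-5 - 1*7) + 48*4 = (-5 - 7) + 192 = -12 + 192 = 180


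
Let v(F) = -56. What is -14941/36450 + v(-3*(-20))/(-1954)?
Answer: -13576757/35611650 ≈ -0.38124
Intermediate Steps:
-14941/36450 + v(-3*(-20))/(-1954) = -14941/36450 - 56/(-1954) = -14941*1/36450 - 56*(-1/1954) = -14941/36450 + 28/977 = -13576757/35611650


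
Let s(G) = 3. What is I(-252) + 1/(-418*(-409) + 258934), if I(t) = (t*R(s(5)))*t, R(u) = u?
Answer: 81900346753/429896 ≈ 1.9051e+5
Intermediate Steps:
I(t) = 3*t**2 (I(t) = (t*3)*t = (3*t)*t = 3*t**2)
I(-252) + 1/(-418*(-409) + 258934) = 3*(-252)**2 + 1/(-418*(-409) + 258934) = 3*63504 + 1/(170962 + 258934) = 190512 + 1/429896 = 81900346753/429896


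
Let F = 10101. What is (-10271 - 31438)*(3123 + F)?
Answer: -551559816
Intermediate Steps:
(-10271 - 31438)*(3123 + F) = (-10271 - 31438)*(3123 + 10101) = -41709*13224 = -551559816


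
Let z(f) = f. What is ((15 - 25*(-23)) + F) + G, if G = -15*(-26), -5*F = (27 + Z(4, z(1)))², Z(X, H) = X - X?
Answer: 4171/5 ≈ 834.20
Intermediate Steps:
Z(X, H) = 0
F = -729/5 (F = -(27 + 0)²/5 = -⅕*27² = -⅕*729 = -729/5 ≈ -145.80)
G = 390
((15 - 25*(-23)) + F) + G = ((15 - 25*(-23)) - 729/5) + 390 = ((15 + 575) - 729/5) + 390 = (590 - 729/5) + 390 = 2221/5 + 390 = 4171/5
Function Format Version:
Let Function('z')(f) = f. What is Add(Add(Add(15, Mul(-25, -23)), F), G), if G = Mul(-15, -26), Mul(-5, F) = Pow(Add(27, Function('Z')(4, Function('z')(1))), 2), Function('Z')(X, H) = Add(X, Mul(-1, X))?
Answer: Rational(4171, 5) ≈ 834.20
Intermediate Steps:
Function('Z')(X, H) = 0
F = Rational(-729, 5) (F = Mul(Rational(-1, 5), Pow(Add(27, 0), 2)) = Mul(Rational(-1, 5), Pow(27, 2)) = Mul(Rational(-1, 5), 729) = Rational(-729, 5) ≈ -145.80)
G = 390
Add(Add(Add(15, Mul(-25, -23)), F), G) = Add(Add(Add(15, Mul(-25, -23)), Rational(-729, 5)), 390) = Add(Add(Add(15, 575), Rational(-729, 5)), 390) = Add(Add(590, Rational(-729, 5)), 390) = Add(Rational(2221, 5), 390) = Rational(4171, 5)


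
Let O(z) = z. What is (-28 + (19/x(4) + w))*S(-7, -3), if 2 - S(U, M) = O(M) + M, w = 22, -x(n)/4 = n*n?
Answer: -403/8 ≈ -50.375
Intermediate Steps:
x(n) = -4*n² (x(n) = -4*n*n = -4*n²)
S(U, M) = 2 - 2*M (S(U, M) = 2 - (M + M) = 2 - 2*M)
(-28 + (19/x(4) + w))*S(-7, -3) = (-28 + (19/((-4*4²)) + 22))*(2 - 2*(-3)) = (-28 + (19/((-4*16)) + 22))*(2 + 6) = (-28 + (19/(-64) + 22))*8 = (-28 + (19*(-1/64) + 22))*8 = (-28 + (-19/64 + 22))*8 = (-28 + 1389/64)*8 = -403/64*8 = -403/8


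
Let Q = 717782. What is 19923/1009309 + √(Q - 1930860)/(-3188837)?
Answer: 19923/1009309 - I*√1213078/3188837 ≈ 0.019739 - 0.00034539*I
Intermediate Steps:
19923/1009309 + √(Q - 1930860)/(-3188837) = 19923/1009309 + √(717782 - 1930860)/(-3188837) = 19923*(1/1009309) + √(-1213078)*(-1/3188837) = 19923/1009309 + (I*√1213078)*(-1/3188837) = 19923/1009309 - I*√1213078/3188837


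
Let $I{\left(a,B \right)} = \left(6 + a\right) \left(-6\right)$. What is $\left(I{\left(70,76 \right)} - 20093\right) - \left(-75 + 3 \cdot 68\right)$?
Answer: $-20678$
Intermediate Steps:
$I{\left(a,B \right)} = -36 - 6 a$
$\left(I{\left(70,76 \right)} - 20093\right) - \left(-75 + 3 \cdot 68\right) = \left(\left(-36 - 420\right) - 20093\right) - \left(-75 + 3 \cdot 68\right) = \left(\left(-36 - 420\right) - 20093\right) - \left(-75 + 204\right) = \left(-456 - 20093\right) - 129 = -20549 - 129 = -20678$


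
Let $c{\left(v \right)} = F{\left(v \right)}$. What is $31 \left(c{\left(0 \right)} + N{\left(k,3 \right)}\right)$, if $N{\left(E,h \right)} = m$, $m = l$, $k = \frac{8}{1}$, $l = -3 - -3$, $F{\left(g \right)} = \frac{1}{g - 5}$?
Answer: $- \frac{31}{5} \approx -6.2$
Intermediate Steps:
$F{\left(g \right)} = \frac{1}{-5 + g}$
$l = 0$ ($l = -3 + 3 = 0$)
$k = 8$ ($k = 8 \cdot 1 = 8$)
$m = 0$
$c{\left(v \right)} = \frac{1}{-5 + v}$
$N{\left(E,h \right)} = 0$
$31 \left(c{\left(0 \right)} + N{\left(k,3 \right)}\right) = 31 \left(\frac{1}{-5 + 0} + 0\right) = 31 \left(\frac{1}{-5} + 0\right) = 31 \left(- \frac{1}{5} + 0\right) = 31 \left(- \frac{1}{5}\right) = - \frac{31}{5}$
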